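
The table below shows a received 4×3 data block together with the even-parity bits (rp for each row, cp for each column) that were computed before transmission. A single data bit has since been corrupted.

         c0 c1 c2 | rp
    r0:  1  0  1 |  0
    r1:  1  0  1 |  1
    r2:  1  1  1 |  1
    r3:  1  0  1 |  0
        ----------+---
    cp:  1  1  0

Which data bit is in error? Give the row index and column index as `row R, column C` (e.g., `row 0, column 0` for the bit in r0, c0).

Recompute each row's even parity and compare to rp:
  r0: data parity 0, sent rp 0 → ok
  r1: data parity 0, sent rp 1 → mismatch
  r2: data parity 1, sent rp 1 → ok
  r3: data parity 0, sent rp 0 → ok
Recompute each column's even parity and compare to cp:
  c0: data parity 0, sent cp 1 → mismatch
  c1: data parity 1, sent cp 1 → ok
  c2: data parity 0, sent cp 0 → ok
Exactly one row (r1) and one column (c0) fail → the flipped bit is at their intersection.

row 1, column 0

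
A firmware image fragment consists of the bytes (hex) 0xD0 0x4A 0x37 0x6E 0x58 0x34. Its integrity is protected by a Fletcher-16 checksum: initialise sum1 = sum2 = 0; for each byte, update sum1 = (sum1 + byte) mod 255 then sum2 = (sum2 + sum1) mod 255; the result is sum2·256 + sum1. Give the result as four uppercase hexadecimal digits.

654D

Running sums (mod 255):
  after byte 0 (0xD0): sum1=208, sum2=208
  after byte 1 (0x4A): sum1=27, sum2=235
  after byte 2 (0x37): sum1=82, sum2=62
  after byte 3 (0x6E): sum1=192, sum2=254
  after byte 4 (0x58): sum1=25, sum2=24
  after byte 5 (0x34): sum1=77, sum2=101
Checksum = sum2·256 + sum1 = 101·256 + 77 = 25933 = 0x654D.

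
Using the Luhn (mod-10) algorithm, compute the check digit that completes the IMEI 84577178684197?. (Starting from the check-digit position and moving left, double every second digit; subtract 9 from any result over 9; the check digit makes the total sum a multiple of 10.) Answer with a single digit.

8

Partial digits right→left: 7 9 1 4 8 6 8 7 1 7 7 5 4 8
Double every second digit counting from the check-digit position (so the 1st, 3rd, 5th, ... of the partial from the right).
  doubled (with −9 where >9): 5 2 7 7 2 5 8 → sum 36
  kept as-is: 9 4 6 7 7 5 8 → sum 46
Total = 36 + 46 = 82.
Check digit = (10 − (82 mod 10)) mod 10 = 8.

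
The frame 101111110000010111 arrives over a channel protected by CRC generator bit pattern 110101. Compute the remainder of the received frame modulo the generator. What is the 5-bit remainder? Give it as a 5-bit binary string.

10000

Modulo-2 division of 101111110000010111 by 110101:
  pos 0: 101111 XOR 110101 = 011010
  pos 1: 110101 XOR 110101 = 000000
  pos 7: 100000 XOR 110101 = 010101
  pos 8: 101011 XOR 110101 = 011110
  pos 9: 111100 XOR 110101 = 001001
  pos 11: 100111 XOR 110101 = 010010
  pos 12: 100101 XOR 110101 = 010000
Remainder = 10000 (nonzero — an error is detected).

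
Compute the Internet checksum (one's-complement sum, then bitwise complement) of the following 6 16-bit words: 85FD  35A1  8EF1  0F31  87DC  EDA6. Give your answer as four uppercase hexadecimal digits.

30BB

One's-complement addition (fold any carry out of bit 15 back into bit 0):
  0x85FD + 0x35A1 = 0x0BB9E
  0xBB9E + 0x8EF1 = 0x14A8F → wrap carry → 0x4A90
  0x4A90 + 0x0F31 = 0x059C1
  0x59C1 + 0x87DC = 0x0E19D
  0xE19D + 0xEDA6 = 0x1CF43 → wrap carry → 0xCF44
One's-complement sum = 0xCF44.
Checksum = ~0xCF44 & 0xFFFF = 0x30BB.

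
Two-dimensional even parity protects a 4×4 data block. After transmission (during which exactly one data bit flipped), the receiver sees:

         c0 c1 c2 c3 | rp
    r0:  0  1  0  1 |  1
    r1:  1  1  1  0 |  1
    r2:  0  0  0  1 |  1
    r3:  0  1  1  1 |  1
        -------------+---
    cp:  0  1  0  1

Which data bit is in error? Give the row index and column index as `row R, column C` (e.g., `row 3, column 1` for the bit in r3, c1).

row 0, column 0

Recompute each row's even parity and compare to rp:
  r0: data parity 0, sent rp 1 → mismatch
  r1: data parity 1, sent rp 1 → ok
  r2: data parity 1, sent rp 1 → ok
  r3: data parity 1, sent rp 1 → ok
Recompute each column's even parity and compare to cp:
  c0: data parity 1, sent cp 0 → mismatch
  c1: data parity 1, sent cp 1 → ok
  c2: data parity 0, sent cp 0 → ok
  c3: data parity 1, sent cp 1 → ok
Exactly one row (r0) and one column (c0) fail → the flipped bit is at their intersection.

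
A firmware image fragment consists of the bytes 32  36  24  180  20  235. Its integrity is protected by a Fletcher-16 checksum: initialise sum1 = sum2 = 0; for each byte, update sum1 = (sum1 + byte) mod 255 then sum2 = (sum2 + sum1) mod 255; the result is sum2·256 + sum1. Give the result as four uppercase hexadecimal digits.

Running sums (mod 255):
  after byte 0 (32): sum1=32, sum2=32
  after byte 1 (36): sum1=68, sum2=100
  after byte 2 (24): sum1=92, sum2=192
  after byte 3 (180): sum1=17, sum2=209
  after byte 4 (20): sum1=37, sum2=246
  after byte 5 (235): sum1=17, sum2=8
Checksum = sum2·256 + sum1 = 8·256 + 17 = 2065 = 0x0811.

0811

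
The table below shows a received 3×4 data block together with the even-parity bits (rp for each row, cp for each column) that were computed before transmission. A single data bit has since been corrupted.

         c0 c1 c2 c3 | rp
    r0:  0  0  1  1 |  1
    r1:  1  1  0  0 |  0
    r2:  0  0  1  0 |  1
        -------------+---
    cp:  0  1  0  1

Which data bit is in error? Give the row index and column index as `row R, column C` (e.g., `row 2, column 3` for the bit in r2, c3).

row 0, column 0

Recompute each row's even parity and compare to rp:
  r0: data parity 0, sent rp 1 → mismatch
  r1: data parity 0, sent rp 0 → ok
  r2: data parity 1, sent rp 1 → ok
Recompute each column's even parity and compare to cp:
  c0: data parity 1, sent cp 0 → mismatch
  c1: data parity 1, sent cp 1 → ok
  c2: data parity 0, sent cp 0 → ok
  c3: data parity 1, sent cp 1 → ok
Exactly one row (r0) and one column (c0) fail → the flipped bit is at their intersection.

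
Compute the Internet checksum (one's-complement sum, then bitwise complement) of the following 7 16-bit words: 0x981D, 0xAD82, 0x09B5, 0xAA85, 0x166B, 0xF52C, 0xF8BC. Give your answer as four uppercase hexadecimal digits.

One's-complement addition (fold any carry out of bit 15 back into bit 0):
  0x981D + 0xAD82 = 0x1459F → wrap carry → 0x45A0
  0x45A0 + 0x09B5 = 0x04F55
  0x4F55 + 0xAA85 = 0x0F9DA
  0xF9DA + 0x166B = 0x11045 → wrap carry → 0x1046
  0x1046 + 0xF52C = 0x10572 → wrap carry → 0x0573
  0x0573 + 0xF8BC = 0x0FE2F
One's-complement sum = 0xFE2F.
Checksum = ~0xFE2F & 0xFFFF = 0x01D0.

01D0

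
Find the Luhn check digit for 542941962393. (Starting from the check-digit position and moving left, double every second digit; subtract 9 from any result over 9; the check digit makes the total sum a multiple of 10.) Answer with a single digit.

Partial digits right→left: 3 9 3 2 6 9 1 4 9 2 4 5
Double every second digit counting from the check-digit position (so the 1st, 3rd, 5th, ... of the partial from the right).
  doubled (with −9 where >9): 6 6 3 2 9 8 → sum 34
  kept as-is: 9 2 9 4 2 5 → sum 31
Total = 34 + 31 = 65.
Check digit = (10 − (65 mod 10)) mod 10 = 5.

5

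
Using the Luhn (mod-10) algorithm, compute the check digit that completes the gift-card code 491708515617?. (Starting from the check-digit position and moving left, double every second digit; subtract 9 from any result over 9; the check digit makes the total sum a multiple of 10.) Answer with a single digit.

3

Partial digits right→left: 7 1 6 5 1 5 8 0 7 1 9 4
Double every second digit counting from the check-digit position (so the 1st, 3rd, 5th, ... of the partial from the right).
  doubled (with −9 where >9): 5 3 2 7 5 9 → sum 31
  kept as-is: 1 5 5 0 1 4 → sum 16
Total = 31 + 16 = 47.
Check digit = (10 − (47 mod 10)) mod 10 = 3.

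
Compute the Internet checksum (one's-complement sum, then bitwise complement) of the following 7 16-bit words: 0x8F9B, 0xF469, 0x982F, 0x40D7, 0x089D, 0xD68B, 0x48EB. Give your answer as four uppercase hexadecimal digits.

7ADF

One's-complement addition (fold any carry out of bit 15 back into bit 0):
  0x8F9B + 0xF469 = 0x18404 → wrap carry → 0x8405
  0x8405 + 0x982F = 0x11C34 → wrap carry → 0x1C35
  0x1C35 + 0x40D7 = 0x05D0C
  0x5D0C + 0x089D = 0x065A9
  0x65A9 + 0xD68B = 0x13C34 → wrap carry → 0x3C35
  0x3C35 + 0x48EB = 0x08520
One's-complement sum = 0x8520.
Checksum = ~0x8520 & 0xFFFF = 0x7ADF.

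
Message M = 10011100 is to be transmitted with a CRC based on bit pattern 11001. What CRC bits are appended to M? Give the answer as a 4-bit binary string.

Append 4 zeros: 100111000000. Divide by 11001 (XOR where the leading bit is 1):
  pos 0: 10011 XOR 11001 = 01010
  pos 1: 10101 XOR 11001 = 01100
  pos 2: 11000 XOR 11001 = 00001
  pos 6: 10000 XOR 11001 = 01001
  pos 7: 10010 XOR 11001 = 01011
Remainder (last 4 bits) = 1011. This is the CRC / FCS.

1011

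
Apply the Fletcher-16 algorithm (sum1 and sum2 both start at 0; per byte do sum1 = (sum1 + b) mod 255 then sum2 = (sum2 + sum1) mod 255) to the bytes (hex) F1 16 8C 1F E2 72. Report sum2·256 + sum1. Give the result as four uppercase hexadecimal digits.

E109

Running sums (mod 255):
  after byte 0 (F1): sum1=241, sum2=241
  after byte 1 (16): sum1=8, sum2=249
  after byte 2 (8C): sum1=148, sum2=142
  after byte 3 (1F): sum1=179, sum2=66
  after byte 4 (E2): sum1=150, sum2=216
  after byte 5 (72): sum1=9, sum2=225
Checksum = sum2·256 + sum1 = 225·256 + 9 = 57609 = 0xE109.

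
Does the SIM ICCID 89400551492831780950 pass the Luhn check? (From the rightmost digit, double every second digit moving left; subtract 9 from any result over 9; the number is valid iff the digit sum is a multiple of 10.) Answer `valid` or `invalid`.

From the right, keep odd positions and double even positions (subtract 9 from any doubled value over 9):
  doubled (positions 2,4,...): 1 0 5 6 4 8 1 0 8 7 → sum 40
  kept (positions 1,3,...): 0 9 8 1 8 9 1 5 0 9 → sum 50
Total = 90.
90 mod 10 = 0, so the number is valid.

valid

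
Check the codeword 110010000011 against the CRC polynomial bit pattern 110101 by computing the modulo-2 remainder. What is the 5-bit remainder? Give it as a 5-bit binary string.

00001

Modulo-2 division of 110010000011 by 110101:
  pos 0: 110010 XOR 110101 = 000111
  pos 3: 111000 XOR 110101 = 001101
  pos 5: 110101 XOR 110101 = 000000
Remainder = 00001 (nonzero — an error is detected).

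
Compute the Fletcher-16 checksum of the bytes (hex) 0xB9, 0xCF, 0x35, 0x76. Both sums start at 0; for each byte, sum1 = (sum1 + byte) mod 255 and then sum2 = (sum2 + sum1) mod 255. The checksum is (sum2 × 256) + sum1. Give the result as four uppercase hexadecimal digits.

Running sums (mod 255):
  after byte 0 (0xB9): sum1=185, sum2=185
  after byte 1 (0xCF): sum1=137, sum2=67
  after byte 2 (0x35): sum1=190, sum2=2
  after byte 3 (0x76): sum1=53, sum2=55
Checksum = sum2·256 + sum1 = 55·256 + 53 = 14133 = 0x3735.

3735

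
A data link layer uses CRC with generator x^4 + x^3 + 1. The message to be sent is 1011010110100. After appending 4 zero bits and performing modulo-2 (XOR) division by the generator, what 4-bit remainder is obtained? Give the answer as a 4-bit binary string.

Append 4 zeros: 10110101101000000. Divide by 11001 (XOR where the leading bit is 1):
  pos 0: 10110 XOR 11001 = 01111
  pos 1: 11111 XOR 11001 = 00110
  pos 3: 11001 XOR 11001 = 00000
  pos 8: 10100 XOR 11001 = 01101
  pos 9: 11010 XOR 11001 = 00011
  pos 12: 11000 XOR 11001 = 00001
Remainder (last 4 bits) = 0001. This is the CRC / FCS.

0001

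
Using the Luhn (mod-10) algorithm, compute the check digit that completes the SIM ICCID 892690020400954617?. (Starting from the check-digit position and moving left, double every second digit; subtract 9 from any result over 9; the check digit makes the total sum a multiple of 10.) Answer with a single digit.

4

Partial digits right→left: 7 1 6 4 5 9 0 0 4 0 2 0 0 9 6 2 9 8
Double every second digit counting from the check-digit position (so the 1st, 3rd, 5th, ... of the partial from the right).
  doubled (with −9 where >9): 5 3 1 0 8 4 0 3 9 → sum 33
  kept as-is: 1 4 9 0 0 0 9 2 8 → sum 33
Total = 33 + 33 = 66.
Check digit = (10 − (66 mod 10)) mod 10 = 4.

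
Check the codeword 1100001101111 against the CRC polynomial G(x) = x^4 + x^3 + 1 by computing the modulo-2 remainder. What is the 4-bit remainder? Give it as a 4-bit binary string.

Modulo-2 division of 1100001101111 by 11001:
  pos 0: 11000 XOR 11001 = 00001
  pos 4: 10110 XOR 11001 = 01111
  pos 5: 11111 XOR 11001 = 00110
  pos 7: 11011 XOR 11001 = 00010
Remainder = 0101 (nonzero — an error is detected).

0101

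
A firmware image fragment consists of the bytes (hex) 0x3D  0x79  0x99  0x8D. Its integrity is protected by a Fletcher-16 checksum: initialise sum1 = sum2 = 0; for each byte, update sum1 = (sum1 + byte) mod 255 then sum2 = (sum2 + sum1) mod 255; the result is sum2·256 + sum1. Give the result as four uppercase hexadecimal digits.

22DD

Running sums (mod 255):
  after byte 0 (0x3D): sum1=61, sum2=61
  after byte 1 (0x79): sum1=182, sum2=243
  after byte 2 (0x99): sum1=80, sum2=68
  after byte 3 (0x8D): sum1=221, sum2=34
Checksum = sum2·256 + sum1 = 34·256 + 221 = 8925 = 0x22DD.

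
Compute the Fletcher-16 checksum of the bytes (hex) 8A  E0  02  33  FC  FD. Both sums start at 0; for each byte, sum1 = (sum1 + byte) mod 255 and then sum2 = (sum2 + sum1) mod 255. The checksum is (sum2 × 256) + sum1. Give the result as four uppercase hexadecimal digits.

Running sums (mod 255):
  after byte 0 (8A): sum1=138, sum2=138
  after byte 1 (E0): sum1=107, sum2=245
  after byte 2 (02): sum1=109, sum2=99
  after byte 3 (33): sum1=160, sum2=4
  after byte 4 (FC): sum1=157, sum2=161
  after byte 5 (FD): sum1=155, sum2=61
Checksum = sum2·256 + sum1 = 61·256 + 155 = 15771 = 0x3D9B.

3D9B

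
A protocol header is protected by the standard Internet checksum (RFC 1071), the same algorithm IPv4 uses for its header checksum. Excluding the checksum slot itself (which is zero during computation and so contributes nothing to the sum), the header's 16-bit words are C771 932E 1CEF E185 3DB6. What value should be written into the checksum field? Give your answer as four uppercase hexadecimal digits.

One's-complement addition (fold any carry out of bit 15 back into bit 0):
  0xC771 + 0x932E = 0x15A9F → wrap carry → 0x5AA0
  0x5AA0 + 0x1CEF = 0x0778F
  0x778F + 0xE185 = 0x15914 → wrap carry → 0x5915
  0x5915 + 0x3DB6 = 0x096CB
One's-complement sum = 0x96CB.
Checksum = ~0x96CB & 0xFFFF = 0x6934.

6934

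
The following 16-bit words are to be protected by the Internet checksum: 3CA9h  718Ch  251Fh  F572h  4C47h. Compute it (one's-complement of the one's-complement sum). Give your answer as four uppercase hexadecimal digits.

One's-complement addition (fold any carry out of bit 15 back into bit 0):
  0x3CA9 + 0x718C = 0x0AE35
  0xAE35 + 0x251F = 0x0D354
  0xD354 + 0xF572 = 0x1C8C6 → wrap carry → 0xC8C7
  0xC8C7 + 0x4C47 = 0x1150E → wrap carry → 0x150F
One's-complement sum = 0x150F.
Checksum = ~0x150F & 0xFFFF = 0xEAF0.

EAF0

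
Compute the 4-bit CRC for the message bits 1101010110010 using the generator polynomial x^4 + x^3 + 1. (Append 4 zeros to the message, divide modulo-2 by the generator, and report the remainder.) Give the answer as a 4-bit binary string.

Append 4 zeros: 11010101100100000. Divide by 11001 (XOR where the leading bit is 1):
  pos 0: 11010 XOR 11001 = 00011
  pos 3: 11101 XOR 11001 = 00100
  pos 5: 10010 XOR 11001 = 01011
  pos 6: 10110 XOR 11001 = 01111
  pos 7: 11111 XOR 11001 = 00110
  pos 9: 11000 XOR 11001 = 00001
Remainder (last 4 bits) = 1000. This is the CRC / FCS.

1000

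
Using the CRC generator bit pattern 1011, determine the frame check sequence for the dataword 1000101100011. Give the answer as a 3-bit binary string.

111

Append 3 zeros: 1000101100011000. Divide by 1011 (XOR where the leading bit is 1):
  pos 0: 1000 XOR 1011 = 0011
  pos 2: 1110 XOR 1011 = 0101
  pos 3: 1011 XOR 1011 = 0000
  pos 7: 1000 XOR 1011 = 0011
  pos 9: 1111 XOR 1011 = 0100
  pos 10: 1000 XOR 1011 = 0011
  pos 12: 1100 XOR 1011 = 0111
Remainder (last 3 bits) = 111. This is the CRC / FCS.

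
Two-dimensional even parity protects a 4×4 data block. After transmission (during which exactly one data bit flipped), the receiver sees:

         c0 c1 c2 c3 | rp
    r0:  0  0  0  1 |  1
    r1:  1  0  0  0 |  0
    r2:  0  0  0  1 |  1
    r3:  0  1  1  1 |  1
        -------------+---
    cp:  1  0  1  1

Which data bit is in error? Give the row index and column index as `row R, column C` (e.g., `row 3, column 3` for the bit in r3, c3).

Recompute each row's even parity and compare to rp:
  r0: data parity 1, sent rp 1 → ok
  r1: data parity 1, sent rp 0 → mismatch
  r2: data parity 1, sent rp 1 → ok
  r3: data parity 1, sent rp 1 → ok
Recompute each column's even parity and compare to cp:
  c0: data parity 1, sent cp 1 → ok
  c1: data parity 1, sent cp 0 → mismatch
  c2: data parity 1, sent cp 1 → ok
  c3: data parity 1, sent cp 1 → ok
Exactly one row (r1) and one column (c1) fail → the flipped bit is at their intersection.

row 1, column 1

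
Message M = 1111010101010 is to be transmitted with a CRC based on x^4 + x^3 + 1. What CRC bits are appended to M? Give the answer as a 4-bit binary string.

1101

Append 4 zeros: 11110101010100000. Divide by 11001 (XOR where the leading bit is 1):
  pos 0: 11110 XOR 11001 = 00111
  pos 2: 11110 XOR 11001 = 00111
  pos 4: 11110 XOR 11001 = 00111
  pos 6: 11110 XOR 11001 = 00111
  pos 8: 11110 XOR 11001 = 00111
  pos 10: 11100 XOR 11001 = 00101
  pos 12: 10100 XOR 11001 = 01101
Remainder (last 4 bits) = 1101. This is the CRC / FCS.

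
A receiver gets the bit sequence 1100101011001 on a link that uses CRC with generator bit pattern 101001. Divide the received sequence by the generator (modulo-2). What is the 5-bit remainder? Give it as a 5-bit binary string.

00000

Modulo-2 division of 1100101011001 by 101001:
  pos 0: 110010 XOR 101001 = 011011
  pos 1: 110111 XOR 101001 = 011110
  pos 2: 111100 XOR 101001 = 010101
  pos 3: 101011 XOR 101001 = 000010
  pos 7: 101001 XOR 101001 = 000000
Remainder = 00000 (zero — the frame passes the CRC check).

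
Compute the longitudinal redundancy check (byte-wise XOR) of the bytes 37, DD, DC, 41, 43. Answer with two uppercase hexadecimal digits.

XOR the bytes together:
  start with 0x37
  0x37 ⊕ 0xDD = 0xEA
  0xEA ⊕ 0xDC = 0x36
  0x36 ⊕ 0x41 = 0x77
  0x77 ⊕ 0x43 = 0x34

34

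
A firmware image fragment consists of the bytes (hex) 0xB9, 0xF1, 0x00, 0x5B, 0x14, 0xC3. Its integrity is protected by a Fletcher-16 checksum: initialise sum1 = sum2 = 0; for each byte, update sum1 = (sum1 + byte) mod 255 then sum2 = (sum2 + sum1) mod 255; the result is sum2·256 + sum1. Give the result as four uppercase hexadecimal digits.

Running sums (mod 255):
  after byte 0 (0xB9): sum1=185, sum2=185
  after byte 1 (0xF1): sum1=171, sum2=101
  after byte 2 (0x00): sum1=171, sum2=17
  after byte 3 (0x5B): sum1=7, sum2=24
  after byte 4 (0x14): sum1=27, sum2=51
  after byte 5 (0xC3): sum1=222, sum2=18
Checksum = sum2·256 + sum1 = 18·256 + 222 = 4830 = 0x12DE.

12DE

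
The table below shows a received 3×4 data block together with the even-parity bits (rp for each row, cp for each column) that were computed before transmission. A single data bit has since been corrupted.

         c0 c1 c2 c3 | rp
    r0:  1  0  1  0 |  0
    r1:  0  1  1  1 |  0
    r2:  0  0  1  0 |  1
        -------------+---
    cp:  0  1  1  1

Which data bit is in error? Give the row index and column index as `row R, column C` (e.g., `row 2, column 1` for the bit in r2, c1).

Recompute each row's even parity and compare to rp:
  r0: data parity 0, sent rp 0 → ok
  r1: data parity 1, sent rp 0 → mismatch
  r2: data parity 1, sent rp 1 → ok
Recompute each column's even parity and compare to cp:
  c0: data parity 1, sent cp 0 → mismatch
  c1: data parity 1, sent cp 1 → ok
  c2: data parity 1, sent cp 1 → ok
  c3: data parity 1, sent cp 1 → ok
Exactly one row (r1) and one column (c0) fail → the flipped bit is at their intersection.

row 1, column 0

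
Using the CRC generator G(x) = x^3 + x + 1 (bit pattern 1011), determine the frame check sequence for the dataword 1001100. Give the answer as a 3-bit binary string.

110

Append 3 zeros: 1001100000. Divide by 1011 (XOR where the leading bit is 1):
  pos 0: 1001 XOR 1011 = 0010
  pos 2: 1010 XOR 1011 = 0001
  pos 5: 1000 XOR 1011 = 0011
Remainder (last 3 bits) = 110. This is the CRC / FCS.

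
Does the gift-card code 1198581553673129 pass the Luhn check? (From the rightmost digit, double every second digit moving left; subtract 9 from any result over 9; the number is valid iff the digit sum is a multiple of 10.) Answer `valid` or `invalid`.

From the right, keep odd positions and double even positions (subtract 9 from any doubled value over 9):
  doubled (positions 2,4,...): 4 6 3 1 2 1 9 2 → sum 28
  kept (positions 1,3,...): 9 1 7 3 5 8 8 1 → sum 42
Total = 70.
70 mod 10 = 0, so the number is valid.

valid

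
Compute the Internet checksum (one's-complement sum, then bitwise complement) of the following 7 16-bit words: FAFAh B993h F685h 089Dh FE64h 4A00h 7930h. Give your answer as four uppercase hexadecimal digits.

8AB8

One's-complement addition (fold any carry out of bit 15 back into bit 0):
  0xFAFA + 0xB993 = 0x1B48D → wrap carry → 0xB48E
  0xB48E + 0xF685 = 0x1AB13 → wrap carry → 0xAB14
  0xAB14 + 0x089D = 0x0B3B1
  0xB3B1 + 0xFE64 = 0x1B215 → wrap carry → 0xB216
  0xB216 + 0x4A00 = 0x0FC16
  0xFC16 + 0x7930 = 0x17546 → wrap carry → 0x7547
One's-complement sum = 0x7547.
Checksum = ~0x7547 & 0xFFFF = 0x8AB8.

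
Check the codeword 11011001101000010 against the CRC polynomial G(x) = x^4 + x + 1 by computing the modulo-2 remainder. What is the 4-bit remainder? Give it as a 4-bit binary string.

0000

Modulo-2 division of 11011001101000010 by 10011:
  pos 0: 11011 XOR 10011 = 01000
  pos 1: 10000 XOR 10011 = 00011
  pos 4: 11011 XOR 10011 = 01000
  pos 5: 10000 XOR 10011 = 00011
  pos 8: 11100 XOR 10011 = 01111
  pos 9: 11110 XOR 10011 = 01101
  pos 10: 11010 XOR 10011 = 01001
  pos 11: 10011 XOR 10011 = 00000
Remainder = 0000 (zero — the frame passes the CRC check).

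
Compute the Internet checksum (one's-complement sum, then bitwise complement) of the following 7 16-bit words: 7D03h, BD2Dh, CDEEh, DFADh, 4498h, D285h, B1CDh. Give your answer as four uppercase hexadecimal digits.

4F46

One's-complement addition (fold any carry out of bit 15 back into bit 0):
  0x7D03 + 0xBD2D = 0x13A30 → wrap carry → 0x3A31
  0x3A31 + 0xCDEE = 0x1081F → wrap carry → 0x0820
  0x0820 + 0xDFAD = 0x0E7CD
  0xE7CD + 0x4498 = 0x12C65 → wrap carry → 0x2C66
  0x2C66 + 0xD285 = 0x0FEEB
  0xFEEB + 0xB1CD = 0x1B0B8 → wrap carry → 0xB0B9
One's-complement sum = 0xB0B9.
Checksum = ~0xB0B9 & 0xFFFF = 0x4F46.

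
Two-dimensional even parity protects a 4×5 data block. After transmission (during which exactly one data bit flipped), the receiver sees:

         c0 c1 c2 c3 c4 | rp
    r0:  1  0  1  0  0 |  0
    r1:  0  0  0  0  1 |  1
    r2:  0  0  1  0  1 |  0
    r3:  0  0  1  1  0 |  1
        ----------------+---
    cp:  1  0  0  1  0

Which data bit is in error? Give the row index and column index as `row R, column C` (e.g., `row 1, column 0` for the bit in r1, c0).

row 3, column 2

Recompute each row's even parity and compare to rp:
  r0: data parity 0, sent rp 0 → ok
  r1: data parity 1, sent rp 1 → ok
  r2: data parity 0, sent rp 0 → ok
  r3: data parity 0, sent rp 1 → mismatch
Recompute each column's even parity and compare to cp:
  c0: data parity 1, sent cp 1 → ok
  c1: data parity 0, sent cp 0 → ok
  c2: data parity 1, sent cp 0 → mismatch
  c3: data parity 1, sent cp 1 → ok
  c4: data parity 0, sent cp 0 → ok
Exactly one row (r3) and one column (c2) fail → the flipped bit is at their intersection.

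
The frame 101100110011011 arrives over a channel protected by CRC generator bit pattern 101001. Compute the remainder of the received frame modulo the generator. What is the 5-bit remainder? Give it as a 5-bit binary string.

Modulo-2 division of 101100110011011 by 101001:
  pos 0: 101100 XOR 101001 = 000101
  pos 3: 101110 XOR 101001 = 000111
  pos 6: 111011 XOR 101001 = 010010
  pos 7: 100100 XOR 101001 = 001101
  pos 9: 110111 XOR 101001 = 011110
Remainder = 11110 (nonzero — an error is detected).

11110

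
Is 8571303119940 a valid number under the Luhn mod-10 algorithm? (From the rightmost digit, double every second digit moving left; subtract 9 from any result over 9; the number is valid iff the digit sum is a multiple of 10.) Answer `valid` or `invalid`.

invalid

From the right, keep odd positions and double even positions (subtract 9 from any doubled value over 9):
  doubled (positions 2,4,...): 8 9 2 0 2 1 → sum 22
  kept (positions 1,3,...): 0 9 1 3 3 7 8 → sum 31
Total = 53.
53 mod 10 = 3, so the number is invalid.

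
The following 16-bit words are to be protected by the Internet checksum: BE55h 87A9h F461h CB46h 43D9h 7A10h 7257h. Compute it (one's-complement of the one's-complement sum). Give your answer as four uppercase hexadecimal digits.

One's-complement addition (fold any carry out of bit 15 back into bit 0):
  0xBE55 + 0x87A9 = 0x145FE → wrap carry → 0x45FF
  0x45FF + 0xF461 = 0x13A60 → wrap carry → 0x3A61
  0x3A61 + 0xCB46 = 0x105A7 → wrap carry → 0x05A8
  0x05A8 + 0x43D9 = 0x04981
  0x4981 + 0x7A10 = 0x0C391
  0xC391 + 0x7257 = 0x135E8 → wrap carry → 0x35E9
One's-complement sum = 0x35E9.
Checksum = ~0x35E9 & 0xFFFF = 0xCA16.

CA16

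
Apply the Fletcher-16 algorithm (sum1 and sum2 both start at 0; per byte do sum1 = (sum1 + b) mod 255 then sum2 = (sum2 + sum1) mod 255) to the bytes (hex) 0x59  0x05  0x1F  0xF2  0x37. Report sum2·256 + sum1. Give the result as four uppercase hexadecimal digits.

Running sums (mod 255):
  after byte 0 (0x59): sum1=89, sum2=89
  after byte 1 (0x05): sum1=94, sum2=183
  after byte 2 (0x1F): sum1=125, sum2=53
  after byte 3 (0xF2): sum1=112, sum2=165
  after byte 4 (0x37): sum1=167, sum2=77
Checksum = sum2·256 + sum1 = 77·256 + 167 = 19879 = 0x4DA7.

4DA7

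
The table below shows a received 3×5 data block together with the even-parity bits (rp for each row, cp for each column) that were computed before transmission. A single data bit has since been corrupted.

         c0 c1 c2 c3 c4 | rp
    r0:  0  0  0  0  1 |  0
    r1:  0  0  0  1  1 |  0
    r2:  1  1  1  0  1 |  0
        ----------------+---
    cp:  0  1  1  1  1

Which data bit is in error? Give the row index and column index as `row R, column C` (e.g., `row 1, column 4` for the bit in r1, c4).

Recompute each row's even parity and compare to rp:
  r0: data parity 1, sent rp 0 → mismatch
  r1: data parity 0, sent rp 0 → ok
  r2: data parity 0, sent rp 0 → ok
Recompute each column's even parity and compare to cp:
  c0: data parity 1, sent cp 0 → mismatch
  c1: data parity 1, sent cp 1 → ok
  c2: data parity 1, sent cp 1 → ok
  c3: data parity 1, sent cp 1 → ok
  c4: data parity 1, sent cp 1 → ok
Exactly one row (r0) and one column (c0) fail → the flipped bit is at their intersection.

row 0, column 0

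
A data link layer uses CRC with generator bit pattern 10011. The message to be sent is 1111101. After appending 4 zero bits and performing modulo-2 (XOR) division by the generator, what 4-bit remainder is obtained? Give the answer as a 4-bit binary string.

Append 4 zeros: 11111010000. Divide by 10011 (XOR where the leading bit is 1):
  pos 0: 11111 XOR 10011 = 01100
  pos 1: 11000 XOR 10011 = 01011
  pos 2: 10111 XOR 10011 = 00100
  pos 4: 10000 XOR 10011 = 00011
Remainder (last 4 bits) = 1100. This is the CRC / FCS.

1100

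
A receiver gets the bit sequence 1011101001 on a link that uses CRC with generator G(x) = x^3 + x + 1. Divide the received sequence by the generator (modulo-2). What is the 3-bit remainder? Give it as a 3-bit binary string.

Modulo-2 division of 1011101001 by 1011:
  pos 0: 1011 XOR 1011 = 0000
  pos 4: 1010 XOR 1011 = 0001
Remainder = 101 (nonzero — an error is detected).

101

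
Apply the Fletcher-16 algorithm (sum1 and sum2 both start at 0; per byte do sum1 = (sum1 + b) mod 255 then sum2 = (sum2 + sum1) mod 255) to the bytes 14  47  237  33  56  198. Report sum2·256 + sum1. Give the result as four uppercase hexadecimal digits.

924B

Running sums (mod 255):
  after byte 0 (14): sum1=14, sum2=14
  after byte 1 (47): sum1=61, sum2=75
  after byte 2 (237): sum1=43, sum2=118
  after byte 3 (33): sum1=76, sum2=194
  after byte 4 (56): sum1=132, sum2=71
  after byte 5 (198): sum1=75, sum2=146
Checksum = sum2·256 + sum1 = 146·256 + 75 = 37451 = 0x924B.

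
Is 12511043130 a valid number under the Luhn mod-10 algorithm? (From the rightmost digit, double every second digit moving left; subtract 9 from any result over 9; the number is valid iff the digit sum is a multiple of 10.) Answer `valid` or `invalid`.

valid

From the right, keep odd positions and double even positions (subtract 9 from any doubled value over 9):
  doubled (positions 2,4,...): 6 6 0 2 4 → sum 18
  kept (positions 1,3,...): 0 1 4 1 5 1 → sum 12
Total = 30.
30 mod 10 = 0, so the number is valid.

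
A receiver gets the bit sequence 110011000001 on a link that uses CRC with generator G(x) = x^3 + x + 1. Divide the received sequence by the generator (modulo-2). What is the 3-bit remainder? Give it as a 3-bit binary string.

000

Modulo-2 division of 110011000001 by 1011:
  pos 0: 1100 XOR 1011 = 0111
  pos 1: 1111 XOR 1011 = 0100
  pos 2: 1001 XOR 1011 = 0010
  pos 4: 1000 XOR 1011 = 0011
  pos 6: 1100 XOR 1011 = 0111
  pos 7: 1110 XOR 1011 = 0101
  pos 8: 1011 XOR 1011 = 0000
Remainder = 000 (zero — the frame passes the CRC check).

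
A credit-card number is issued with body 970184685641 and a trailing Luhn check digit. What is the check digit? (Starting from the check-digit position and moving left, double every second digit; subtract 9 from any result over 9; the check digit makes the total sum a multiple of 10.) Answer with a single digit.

Partial digits right→left: 1 4 6 5 8 6 4 8 1 0 7 9
Double every second digit counting from the check-digit position (so the 1st, 3rd, 5th, ... of the partial from the right).
  doubled (with −9 where >9): 2 3 7 8 2 5 → sum 27
  kept as-is: 4 5 6 8 0 9 → sum 32
Total = 27 + 32 = 59.
Check digit = (10 − (59 mod 10)) mod 10 = 1.

1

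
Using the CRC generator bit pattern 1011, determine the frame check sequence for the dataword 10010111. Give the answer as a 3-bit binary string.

000

Append 3 zeros: 10010111000. Divide by 1011 (XOR where the leading bit is 1):
  pos 0: 1001 XOR 1011 = 0010
  pos 2: 1001 XOR 1011 = 0010
  pos 4: 1011 XOR 1011 = 0000
Remainder (last 3 bits) = 000. This is the CRC / FCS.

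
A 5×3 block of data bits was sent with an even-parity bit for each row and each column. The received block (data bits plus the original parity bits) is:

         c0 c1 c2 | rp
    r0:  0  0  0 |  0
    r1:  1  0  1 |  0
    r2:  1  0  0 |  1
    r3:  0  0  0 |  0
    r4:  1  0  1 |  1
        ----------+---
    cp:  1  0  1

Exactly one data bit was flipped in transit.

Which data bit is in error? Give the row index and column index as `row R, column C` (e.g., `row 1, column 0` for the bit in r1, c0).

Recompute each row's even parity and compare to rp:
  r0: data parity 0, sent rp 0 → ok
  r1: data parity 0, sent rp 0 → ok
  r2: data parity 1, sent rp 1 → ok
  r3: data parity 0, sent rp 0 → ok
  r4: data parity 0, sent rp 1 → mismatch
Recompute each column's even parity and compare to cp:
  c0: data parity 1, sent cp 1 → ok
  c1: data parity 0, sent cp 0 → ok
  c2: data parity 0, sent cp 1 → mismatch
Exactly one row (r4) and one column (c2) fail → the flipped bit is at their intersection.

row 4, column 2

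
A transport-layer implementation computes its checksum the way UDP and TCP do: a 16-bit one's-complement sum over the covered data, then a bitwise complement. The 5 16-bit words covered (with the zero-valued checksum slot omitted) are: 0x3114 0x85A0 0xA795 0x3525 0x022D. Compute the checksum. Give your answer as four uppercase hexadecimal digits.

6A63

One's-complement addition (fold any carry out of bit 15 back into bit 0):
  0x3114 + 0x85A0 = 0x0B6B4
  0xB6B4 + 0xA795 = 0x15E49 → wrap carry → 0x5E4A
  0x5E4A + 0x3525 = 0x0936F
  0x936F + 0x022D = 0x0959C
One's-complement sum = 0x959C.
Checksum = ~0x959C & 0xFFFF = 0x6A63.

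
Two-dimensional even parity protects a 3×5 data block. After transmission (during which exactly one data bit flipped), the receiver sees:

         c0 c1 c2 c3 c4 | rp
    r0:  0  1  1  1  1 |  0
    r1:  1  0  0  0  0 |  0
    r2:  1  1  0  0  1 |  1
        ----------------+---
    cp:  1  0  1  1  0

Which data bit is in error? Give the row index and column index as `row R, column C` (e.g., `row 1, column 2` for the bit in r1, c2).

Recompute each row's even parity and compare to rp:
  r0: data parity 0, sent rp 0 → ok
  r1: data parity 1, sent rp 0 → mismatch
  r2: data parity 1, sent rp 1 → ok
Recompute each column's even parity and compare to cp:
  c0: data parity 0, sent cp 1 → mismatch
  c1: data parity 0, sent cp 0 → ok
  c2: data parity 1, sent cp 1 → ok
  c3: data parity 1, sent cp 1 → ok
  c4: data parity 0, sent cp 0 → ok
Exactly one row (r1) and one column (c0) fail → the flipped bit is at their intersection.

row 1, column 0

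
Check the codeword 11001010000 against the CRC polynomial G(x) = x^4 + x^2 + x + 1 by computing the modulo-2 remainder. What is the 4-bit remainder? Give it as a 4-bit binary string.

Modulo-2 division of 11001010000 by 10111:
  pos 0: 11001 XOR 10111 = 01110
  pos 1: 11100 XOR 10111 = 01011
  pos 2: 10111 XOR 10111 = 00000
Remainder = 0000 (zero — the frame passes the CRC check).

0000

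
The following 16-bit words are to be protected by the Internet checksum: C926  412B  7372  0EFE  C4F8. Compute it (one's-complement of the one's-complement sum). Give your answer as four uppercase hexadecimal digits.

AE44

One's-complement addition (fold any carry out of bit 15 back into bit 0):
  0xC926 + 0x412B = 0x10A51 → wrap carry → 0x0A52
  0x0A52 + 0x7372 = 0x07DC4
  0x7DC4 + 0x0EFE = 0x08CC2
  0x8CC2 + 0xC4F8 = 0x151BA → wrap carry → 0x51BB
One's-complement sum = 0x51BB.
Checksum = ~0x51BB & 0xFFFF = 0xAE44.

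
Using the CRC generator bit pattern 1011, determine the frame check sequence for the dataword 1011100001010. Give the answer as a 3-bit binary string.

Append 3 zeros: 1011100001010000. Divide by 1011 (XOR where the leading bit is 1):
  pos 0: 1011 XOR 1011 = 0000
  pos 4: 1000 XOR 1011 = 0011
  pos 6: 1101 XOR 1011 = 0110
  pos 7: 1100 XOR 1011 = 0111
  pos 8: 1111 XOR 1011 = 0100
  pos 9: 1000 XOR 1011 = 0011
  pos 11: 1100 XOR 1011 = 0111
  pos 12: 1110 XOR 1011 = 0101
Remainder (last 3 bits) = 101. This is the CRC / FCS.

101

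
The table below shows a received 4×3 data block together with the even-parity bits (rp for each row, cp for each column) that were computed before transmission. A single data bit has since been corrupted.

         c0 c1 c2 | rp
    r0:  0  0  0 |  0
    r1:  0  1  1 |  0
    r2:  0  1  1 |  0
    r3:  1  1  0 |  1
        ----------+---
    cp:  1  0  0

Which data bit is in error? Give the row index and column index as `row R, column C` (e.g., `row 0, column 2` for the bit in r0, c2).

row 3, column 1

Recompute each row's even parity and compare to rp:
  r0: data parity 0, sent rp 0 → ok
  r1: data parity 0, sent rp 0 → ok
  r2: data parity 0, sent rp 0 → ok
  r3: data parity 0, sent rp 1 → mismatch
Recompute each column's even parity and compare to cp:
  c0: data parity 1, sent cp 1 → ok
  c1: data parity 1, sent cp 0 → mismatch
  c2: data parity 0, sent cp 0 → ok
Exactly one row (r3) and one column (c1) fail → the flipped bit is at their intersection.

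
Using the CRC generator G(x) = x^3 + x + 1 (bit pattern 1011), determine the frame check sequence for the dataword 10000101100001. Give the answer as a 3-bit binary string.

Append 3 zeros: 10000101100001000. Divide by 1011 (XOR where the leading bit is 1):
  pos 0: 1000 XOR 1011 = 0011
  pos 2: 1101 XOR 1011 = 0110
  pos 3: 1100 XOR 1011 = 0111
  pos 4: 1111 XOR 1011 = 0100
  pos 5: 1001 XOR 1011 = 0010
  pos 7: 1000 XOR 1011 = 0011
  pos 9: 1100 XOR 1011 = 0111
  pos 10: 1111 XOR 1011 = 0100
  pos 11: 1000 XOR 1011 = 0011
  pos 13: 1100 XOR 1011 = 0111
Remainder (last 3 bits) = 111. This is the CRC / FCS.

111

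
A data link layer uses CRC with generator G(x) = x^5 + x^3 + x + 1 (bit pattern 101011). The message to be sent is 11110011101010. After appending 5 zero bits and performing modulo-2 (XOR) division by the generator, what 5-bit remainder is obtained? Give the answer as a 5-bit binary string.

10011

Append 5 zeros: 1111001110101000000. Divide by 101011 (XOR where the leading bit is 1):
  pos 0: 111100 XOR 101011 = 010111
  pos 1: 101111 XOR 101011 = 000100
  pos 4: 100110 XOR 101011 = 001101
  pos 6: 110110 XOR 101011 = 011101
  pos 7: 111011 XOR 101011 = 010000
  pos 8: 100000 XOR 101011 = 001011
  pos 10: 101100 XOR 101011 = 000111
  pos 13: 111000 XOR 101011 = 010011
Remainder (last 5 bits) = 10011. This is the CRC / FCS.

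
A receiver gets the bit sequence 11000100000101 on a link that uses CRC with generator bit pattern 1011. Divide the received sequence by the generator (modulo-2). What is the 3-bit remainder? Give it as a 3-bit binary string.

101

Modulo-2 division of 11000100000101 by 1011:
  pos 0: 1100 XOR 1011 = 0111
  pos 1: 1110 XOR 1011 = 0101
  pos 2: 1011 XOR 1011 = 0000
Remainder = 101 (nonzero — an error is detected).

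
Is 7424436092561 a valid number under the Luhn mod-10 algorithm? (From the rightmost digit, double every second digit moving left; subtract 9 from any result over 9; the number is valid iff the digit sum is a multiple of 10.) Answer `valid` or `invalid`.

From the right, keep odd positions and double even positions (subtract 9 from any doubled value over 9):
  doubled (positions 2,4,...): 3 4 0 6 8 8 → sum 29
  kept (positions 1,3,...): 1 5 9 6 4 2 7 → sum 34
Total = 63.
63 mod 10 = 3, so the number is invalid.

invalid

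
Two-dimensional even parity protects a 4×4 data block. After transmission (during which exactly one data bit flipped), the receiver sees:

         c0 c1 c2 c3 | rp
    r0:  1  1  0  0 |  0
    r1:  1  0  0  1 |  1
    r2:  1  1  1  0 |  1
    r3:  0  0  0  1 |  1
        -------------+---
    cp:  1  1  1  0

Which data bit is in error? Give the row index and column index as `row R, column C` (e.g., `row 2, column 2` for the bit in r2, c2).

row 1, column 1

Recompute each row's even parity and compare to rp:
  r0: data parity 0, sent rp 0 → ok
  r1: data parity 0, sent rp 1 → mismatch
  r2: data parity 1, sent rp 1 → ok
  r3: data parity 1, sent rp 1 → ok
Recompute each column's even parity and compare to cp:
  c0: data parity 1, sent cp 1 → ok
  c1: data parity 0, sent cp 1 → mismatch
  c2: data parity 1, sent cp 1 → ok
  c3: data parity 0, sent cp 0 → ok
Exactly one row (r1) and one column (c1) fail → the flipped bit is at their intersection.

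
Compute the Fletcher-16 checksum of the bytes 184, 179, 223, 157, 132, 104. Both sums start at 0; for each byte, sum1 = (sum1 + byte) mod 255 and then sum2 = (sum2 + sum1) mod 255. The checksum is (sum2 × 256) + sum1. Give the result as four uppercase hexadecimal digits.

A0D6

Running sums (mod 255):
  after byte 0 (184): sum1=184, sum2=184
  after byte 1 (179): sum1=108, sum2=37
  after byte 2 (223): sum1=76, sum2=113
  after byte 3 (157): sum1=233, sum2=91
  after byte 4 (132): sum1=110, sum2=201
  after byte 5 (104): sum1=214, sum2=160
Checksum = sum2·256 + sum1 = 160·256 + 214 = 41174 = 0xA0D6.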